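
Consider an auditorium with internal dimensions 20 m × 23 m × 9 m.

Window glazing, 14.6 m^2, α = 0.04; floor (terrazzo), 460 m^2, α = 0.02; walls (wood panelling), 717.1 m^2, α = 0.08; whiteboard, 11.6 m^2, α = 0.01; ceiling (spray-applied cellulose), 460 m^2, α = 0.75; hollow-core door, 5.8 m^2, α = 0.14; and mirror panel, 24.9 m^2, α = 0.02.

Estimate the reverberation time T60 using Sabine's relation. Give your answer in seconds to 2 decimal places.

1.61 seconds

Summing Sᵢαᵢ: 0.584 + 9.200 + 57.368 + 0.116 + 345.000 + 0.812 + 0.498 → A = 413.578 sabins.
Volume V = 20 × 23 × 9 = 4140 m³.
Sabine: RT60 = 0.161 × 4140 / 413.578 = 1.61 s.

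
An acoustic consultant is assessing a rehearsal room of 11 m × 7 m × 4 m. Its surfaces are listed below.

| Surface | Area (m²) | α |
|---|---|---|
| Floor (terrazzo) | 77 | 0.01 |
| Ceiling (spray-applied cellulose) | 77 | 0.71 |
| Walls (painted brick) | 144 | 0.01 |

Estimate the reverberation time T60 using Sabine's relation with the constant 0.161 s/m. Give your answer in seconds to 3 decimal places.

0.872 s

Total absorption A = 77×0.01 + 77×0.71 + 144×0.01
  = 0.770 + 54.670 + 1.440 = 56.880 m² sabins.
V = 11·7·4 = 308 m³.
T = 0.161 V/A = 0.161·308/56.880 = 0.872 s.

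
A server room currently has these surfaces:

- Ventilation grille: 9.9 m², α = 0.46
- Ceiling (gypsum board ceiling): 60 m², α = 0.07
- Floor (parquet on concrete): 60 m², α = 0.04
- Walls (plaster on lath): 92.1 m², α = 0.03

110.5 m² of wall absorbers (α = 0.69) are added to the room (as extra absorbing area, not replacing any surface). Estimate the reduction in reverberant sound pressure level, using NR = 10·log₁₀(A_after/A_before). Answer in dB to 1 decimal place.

8.1 dB

Summing Sᵢαᵢ: 4.554 + 4.200 + 2.400 + 2.763 → A_before = 13.917 sabins.
Treatment contributes 110.5·0.69 = 76.245 sabins.
New total A_after = 90.162 sabins.
NR = 10·log₁₀(90.162/13.917) = 8.1 dB.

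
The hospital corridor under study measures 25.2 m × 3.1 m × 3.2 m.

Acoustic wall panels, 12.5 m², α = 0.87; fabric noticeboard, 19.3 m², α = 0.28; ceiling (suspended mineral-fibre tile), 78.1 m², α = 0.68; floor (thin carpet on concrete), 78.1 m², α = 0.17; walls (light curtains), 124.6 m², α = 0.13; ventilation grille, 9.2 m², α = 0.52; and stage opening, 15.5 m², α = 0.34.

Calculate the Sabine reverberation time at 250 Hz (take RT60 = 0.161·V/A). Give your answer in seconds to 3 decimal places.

A = Σ Sᵢαᵢ = 12.5*0.87 + 19.3*0.28 + 78.1*0.68 + 78.1*0.17 + 124.6*0.13 + 9.2*0.52 + 15.5*0.34 = 108.916 sabins.
V = 25.2·3.1·3.2 = 249.984 m³.
Sabine: RT60 = 0.161 × 249.984 / 108.916 = 0.370 s.

0.370 seconds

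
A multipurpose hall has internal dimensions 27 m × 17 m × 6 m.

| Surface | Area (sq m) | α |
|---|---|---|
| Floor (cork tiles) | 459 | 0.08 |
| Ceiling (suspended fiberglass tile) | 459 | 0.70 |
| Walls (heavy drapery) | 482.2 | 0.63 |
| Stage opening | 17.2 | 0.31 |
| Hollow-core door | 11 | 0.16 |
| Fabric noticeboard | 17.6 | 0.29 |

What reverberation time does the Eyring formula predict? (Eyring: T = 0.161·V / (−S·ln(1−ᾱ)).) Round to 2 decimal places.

Total surface area S = 459 + 459 + 482.2 + 17.2 + 11 + 17.6 = 1446.0 sq m.
Σ(Sᵢαᵢ) = 459·0.08 + 459·0.70 + 482.2·0.63 + 17.2·0.31 + 11·0.16 + 17.6·0.29 = 674.002.
Mean coefficient ᾱ = A/S = 0.4661.
−S·ln(1−ᾱ) = −1446.0 × ln(1 − 0.4661) = 907.433.
V = 27 × 17 × 6 = 2754 m³.
T = 0.161·V/[−S·ln(1−ᾱ)] = 0.161·2754/907.433 = 0.49 s.

0.49 seconds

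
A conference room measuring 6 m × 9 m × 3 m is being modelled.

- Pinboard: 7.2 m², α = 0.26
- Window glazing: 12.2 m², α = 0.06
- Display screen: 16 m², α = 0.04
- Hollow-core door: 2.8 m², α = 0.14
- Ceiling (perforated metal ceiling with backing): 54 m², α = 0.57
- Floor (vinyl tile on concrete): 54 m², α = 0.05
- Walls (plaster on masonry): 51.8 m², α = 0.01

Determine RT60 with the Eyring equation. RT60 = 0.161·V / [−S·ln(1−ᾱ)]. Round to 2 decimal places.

Total surface area S = 7.2 + 12.2 + 16 + 2.8 + 54 + 54 + 51.8 = 198.0 m².
Absorption A = 7.2×0.26 + 12.2×0.06 + 16×0.04 + 2.8×0.14 + 54×0.57 + 54×0.05 + 51.8×0.01 = 37.634 sabins.
Mean coefficient ᾱ = A/S = 0.1901.
−S·ln(1−ᾱ) = −198.0 × ln(1 − 0.1901) = 41.747.
V = 6 × 9 × 3 = 162 m³.
T = 0.161·V/[−S·ln(1−ᾱ)] = 0.161·162/41.747 = 0.62 s.

0.62 s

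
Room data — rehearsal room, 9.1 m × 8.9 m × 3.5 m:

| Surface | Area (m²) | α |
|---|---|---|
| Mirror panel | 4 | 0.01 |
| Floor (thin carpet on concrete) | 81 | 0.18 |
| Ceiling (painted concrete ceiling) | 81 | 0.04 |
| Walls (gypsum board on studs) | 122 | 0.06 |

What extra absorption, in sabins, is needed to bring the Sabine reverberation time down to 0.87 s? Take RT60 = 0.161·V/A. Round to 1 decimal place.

A₁ = Σ Sᵢαᵢ = 4·0.01 + 81·0.18 + 81·0.04 + 122·0.06 = 25.180 sabins.
For T = 0.87 s, need A₂ = 0.161·V/T = 0.161·283.465/0.87 = 52.457 sabins.
ΔA = A₂ − A₁ = 52.457 − 25.180 = 27.3 sabins.

27.3 sabins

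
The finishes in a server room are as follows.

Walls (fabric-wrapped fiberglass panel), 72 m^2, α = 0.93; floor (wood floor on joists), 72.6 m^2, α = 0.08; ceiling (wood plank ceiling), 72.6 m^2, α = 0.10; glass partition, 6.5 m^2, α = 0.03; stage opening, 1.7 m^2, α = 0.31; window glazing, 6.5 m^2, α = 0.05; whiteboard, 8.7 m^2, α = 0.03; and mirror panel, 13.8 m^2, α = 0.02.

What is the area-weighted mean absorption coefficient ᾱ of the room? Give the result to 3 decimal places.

0.321

Total surface area S = 254.4 m^2.
A = 72×0.93 + 72.6×0.08 + 72.6×0.10 + 6.5×0.03 + 1.7×0.31 + 6.5×0.05 + 8.7×0.03 + 13.8×0.02 = 81.612 sabins.
ᾱ = 81.612 / 254.4 = 0.321.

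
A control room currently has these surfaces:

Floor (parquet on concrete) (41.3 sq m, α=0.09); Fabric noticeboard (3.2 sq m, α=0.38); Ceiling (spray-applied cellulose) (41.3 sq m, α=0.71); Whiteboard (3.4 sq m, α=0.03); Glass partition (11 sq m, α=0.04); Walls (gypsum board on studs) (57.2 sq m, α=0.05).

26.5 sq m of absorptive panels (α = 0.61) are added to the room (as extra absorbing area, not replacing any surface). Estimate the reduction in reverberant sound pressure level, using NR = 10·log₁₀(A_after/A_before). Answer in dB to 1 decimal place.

1.6 dB

Summing Sᵢαᵢ: 3.717 + 1.216 + 29.323 + 0.102 + 0.440 + 2.860 → A_before = 37.658 sabins.
Added absorption = 26.5 × 0.61 = 16.165 sabins.
New total A_after = 53.823 sabins.
Reduction = 10 log₁₀(A_after/A_before) = 10 log₁₀(1.4293) = 1.6 dB.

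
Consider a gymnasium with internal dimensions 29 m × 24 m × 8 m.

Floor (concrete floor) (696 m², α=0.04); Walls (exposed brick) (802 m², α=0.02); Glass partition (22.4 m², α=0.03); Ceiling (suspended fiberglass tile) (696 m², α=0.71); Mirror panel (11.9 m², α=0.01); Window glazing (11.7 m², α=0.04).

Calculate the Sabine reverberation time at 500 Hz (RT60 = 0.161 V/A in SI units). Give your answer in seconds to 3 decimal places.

1.662 seconds

Total absorption A = 696×0.04 + 802×0.02 + 22.4×0.03 + 696×0.71 + 11.9×0.01 + 11.7×0.04
  = 27.840 + 16.040 + 0.672 + 494.160 + 0.119 + 0.468 = 539.299 m² sabins.
Room volume: 5568 m³.
Sabine: RT60 = 0.161 × 5568 / 539.299 = 1.662 s.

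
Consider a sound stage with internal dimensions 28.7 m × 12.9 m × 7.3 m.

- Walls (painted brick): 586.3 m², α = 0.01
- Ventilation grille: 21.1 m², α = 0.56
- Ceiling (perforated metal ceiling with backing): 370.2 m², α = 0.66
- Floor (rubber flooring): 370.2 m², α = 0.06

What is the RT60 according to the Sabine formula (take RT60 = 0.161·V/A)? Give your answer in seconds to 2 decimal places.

1.53 sec

A = Σ Sᵢαᵢ = 586.3×0.01 + 21.1×0.56 + 370.2×0.66 + 370.2×0.06 = 284.223 sabins.
V = 28.7·12.9·7.3 = 2702.679 m³.
Sabine: RT60 = 0.161 × 2702.679 / 284.223 = 1.53 s.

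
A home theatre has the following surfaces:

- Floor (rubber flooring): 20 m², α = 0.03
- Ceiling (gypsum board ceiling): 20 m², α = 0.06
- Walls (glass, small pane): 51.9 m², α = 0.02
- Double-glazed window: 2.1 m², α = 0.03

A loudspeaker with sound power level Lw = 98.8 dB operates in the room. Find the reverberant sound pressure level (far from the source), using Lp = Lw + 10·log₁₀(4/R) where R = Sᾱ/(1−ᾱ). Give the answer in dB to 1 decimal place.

Σ(Sᵢαᵢ) = 20·0.03 + 20·0.06 + 51.9·0.02 + 2.1·0.03 = 2.901; total area S = 94.0 m².
ᾱ = 2.901/94.0 = 0.0309; R = Sᾱ/(1−ᾱ) = 2.901/(1−0.0309) = 2.993 m².
Lp = 98.8 + 10·log₁₀(4/2.993) = 98.8 + (1.26) = 100.1 dB.

100.1 dB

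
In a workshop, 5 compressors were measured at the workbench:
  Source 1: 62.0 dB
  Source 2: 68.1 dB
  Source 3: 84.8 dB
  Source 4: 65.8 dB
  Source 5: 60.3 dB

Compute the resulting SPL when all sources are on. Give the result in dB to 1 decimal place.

Sum in the linear (power) domain: Σ 10^(Lᵢ/10) = 10^(62.0/10) + 10^(68.1/10) + 10^(84.8/10) + 10^(65.8/10) + 10^(60.3/10) = 3.149e+08.
Back to dB: 10·log₁₀ Σ = 85.0 dB.

85.0 dB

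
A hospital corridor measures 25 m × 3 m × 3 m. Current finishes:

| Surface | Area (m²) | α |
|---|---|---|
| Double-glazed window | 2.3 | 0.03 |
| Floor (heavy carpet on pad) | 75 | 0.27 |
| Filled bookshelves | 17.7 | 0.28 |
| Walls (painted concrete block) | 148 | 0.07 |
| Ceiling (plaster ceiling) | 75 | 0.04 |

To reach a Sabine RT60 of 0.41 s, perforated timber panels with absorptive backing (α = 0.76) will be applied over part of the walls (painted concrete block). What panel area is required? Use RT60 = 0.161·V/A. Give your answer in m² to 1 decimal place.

Equivalent absorption area: A₁ = 2.3×0.03 + 75×0.27 + 17.7×0.28 + 148×0.07 + 75×0.04 = 38.635 m².
V = 225 m³. Target absorption A₂ = 0.161 × 225 / 0.41 = 88.354 sabins.
Absorption to add: 88.354 − 38.635 = 49.719 sabins.
Each m² of panel replacing the walls (painted concrete block) adds (0.76 − 0.07) = 0.69 sabins.
Area = ΔA/Δα = 49.719/0.69 = 72.1 m².

72.1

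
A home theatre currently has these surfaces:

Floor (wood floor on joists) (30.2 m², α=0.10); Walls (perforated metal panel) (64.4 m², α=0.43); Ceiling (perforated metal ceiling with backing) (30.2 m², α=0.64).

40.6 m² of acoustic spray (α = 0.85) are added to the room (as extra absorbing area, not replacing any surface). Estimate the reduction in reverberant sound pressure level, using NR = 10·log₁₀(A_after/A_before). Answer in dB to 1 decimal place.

2.3 dB

Total absorption A_before = 30.2·0.10 + 64.4·0.43 + 30.2·0.64
  = 3.020 + 27.692 + 19.328 = 50.040 m² sabins.
Added absorption = 40.6 × 0.85 = 34.510 sabins.
New total A_after = 84.550 sabins.
Reduction = 10 log₁₀(A_after/A_before) = 10 log₁₀(1.6896) = 2.3 dB.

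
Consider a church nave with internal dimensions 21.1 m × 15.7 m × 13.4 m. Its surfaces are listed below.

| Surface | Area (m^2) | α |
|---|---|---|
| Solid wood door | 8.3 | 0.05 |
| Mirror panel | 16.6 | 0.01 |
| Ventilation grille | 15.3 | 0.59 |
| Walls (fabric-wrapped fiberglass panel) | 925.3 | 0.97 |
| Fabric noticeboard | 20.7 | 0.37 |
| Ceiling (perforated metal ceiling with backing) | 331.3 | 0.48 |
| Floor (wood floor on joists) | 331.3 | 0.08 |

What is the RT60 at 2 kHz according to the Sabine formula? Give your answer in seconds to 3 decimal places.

Total absorption A = 8.3*0.05 + 16.6*0.01 + 15.3*0.59 + 925.3*0.97 + 20.7*0.37 + 331.3*0.48 + 331.3*0.08
  = 0.415 + 0.166 + 9.027 + 897.541 + 7.659 + 159.024 + 26.504 = 1100.336 m^2 sabins.
Room volume: 4439.018 m³.
Sabine: RT60 = 0.161 × 4439.018 / 1100.336 = 0.650 s.

0.650 seconds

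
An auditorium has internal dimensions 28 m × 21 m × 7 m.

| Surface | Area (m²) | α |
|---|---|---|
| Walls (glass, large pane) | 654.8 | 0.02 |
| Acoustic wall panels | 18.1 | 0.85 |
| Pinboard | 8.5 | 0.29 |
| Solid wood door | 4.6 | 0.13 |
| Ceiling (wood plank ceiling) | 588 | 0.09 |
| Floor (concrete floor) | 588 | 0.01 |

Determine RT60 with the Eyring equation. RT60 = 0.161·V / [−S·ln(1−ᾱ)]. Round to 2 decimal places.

7.16 seconds

Total surface area S = 654.8 + 18.1 + 8.5 + 4.6 + 588 + 588 = 1862.0 m².
Σ(Sᵢαᵢ) = 654.8×0.02 + 18.1×0.85 + 8.5×0.29 + 4.6×0.13 + 588×0.09 + 588×0.01 = 90.344.
ᾱ = 90.344 / 1862.0 = 0.0485.
−S·ln(1−ᾱ) = −1862.0 × ln(1 − 0.0485) = 92.570.
V = 28 × 21 × 7 = 4116 m³.
RT60 = 0.161 × 4116 / 92.570 = 7.16 s.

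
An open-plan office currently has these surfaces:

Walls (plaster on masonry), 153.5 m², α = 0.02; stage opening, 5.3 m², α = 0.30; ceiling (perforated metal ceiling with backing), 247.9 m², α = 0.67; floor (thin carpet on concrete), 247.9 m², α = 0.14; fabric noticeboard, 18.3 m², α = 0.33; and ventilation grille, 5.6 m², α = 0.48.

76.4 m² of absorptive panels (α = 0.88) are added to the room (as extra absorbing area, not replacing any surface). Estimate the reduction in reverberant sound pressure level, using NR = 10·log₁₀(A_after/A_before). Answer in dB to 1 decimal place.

1.2 dB

A_before = Σ Sᵢαᵢ = 153.5·0.02 + 5.3·0.30 + 247.9·0.67 + 247.9·0.14 + 18.3·0.33 + 5.6·0.48 = 214.186 sabins.
Added absorption = 76.4 × 0.88 = 67.232 sabins.
A_after = 214.186 + 67.232 = 281.418 sabins.
NR = 10·log₁₀(281.418/214.186) = 1.2 dB.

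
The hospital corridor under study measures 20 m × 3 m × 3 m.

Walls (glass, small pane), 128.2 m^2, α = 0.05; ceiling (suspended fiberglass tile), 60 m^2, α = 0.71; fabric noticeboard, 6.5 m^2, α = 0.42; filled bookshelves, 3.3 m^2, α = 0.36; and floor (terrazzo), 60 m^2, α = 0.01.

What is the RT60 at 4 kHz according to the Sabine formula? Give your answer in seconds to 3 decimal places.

0.541 sec

Total absorption A = 128.2·0.05 + 60·0.71 + 6.5·0.42 + 3.3·0.36 + 60·0.01
  = 6.410 + 42.600 + 2.730 + 1.188 + 0.600 = 53.528 m^2 sabins.
Room volume: 180 m³.
Sabine: RT60 = 0.161 × 180 / 53.528 = 0.541 s.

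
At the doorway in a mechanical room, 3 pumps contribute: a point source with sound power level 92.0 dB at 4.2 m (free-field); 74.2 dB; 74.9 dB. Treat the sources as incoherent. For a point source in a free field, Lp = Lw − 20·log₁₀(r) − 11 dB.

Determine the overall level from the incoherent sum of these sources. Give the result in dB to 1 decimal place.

Source at 4.2 m: Lp = 92.0 − 20·log₁₀(4.2) − 11 = 68.5 dB.
Sum in the linear (power) domain: Σ 10^(Lᵢ/10) = 10^(68.5/10) + 10^(74.2/10) + 10^(74.9/10) = 6.429e+07.
Combined level = 10 log₁₀(6.429e+07) = 78.1 dB.

78.1 dB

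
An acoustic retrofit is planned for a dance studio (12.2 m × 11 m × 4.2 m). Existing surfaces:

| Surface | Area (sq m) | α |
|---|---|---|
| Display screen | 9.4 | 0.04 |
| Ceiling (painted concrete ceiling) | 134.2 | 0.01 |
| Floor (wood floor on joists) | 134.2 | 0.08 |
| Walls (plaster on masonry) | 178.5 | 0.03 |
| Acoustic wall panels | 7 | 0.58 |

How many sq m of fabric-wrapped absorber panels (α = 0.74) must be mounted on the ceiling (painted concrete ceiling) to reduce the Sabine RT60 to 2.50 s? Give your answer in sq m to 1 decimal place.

Total absorption A₁ = 9.4*0.04 + 134.2*0.01 + 134.2*0.08 + 178.5*0.03 + 7*0.58
  = 0.376 + 1.342 + 10.736 + 5.355 + 4.060 = 21.869 sq m sabins.
Required A₂ = 0.161·563.64/2.50 = 36.298 sabins.
ΔA needed = 36.298 − 21.869 = 14.429 sabins.
Net gain per sq m: Δα = 0.74 − 0.01 = 0.73.
Area = ΔA/Δα = 14.429/0.73 = 19.8 sq m.

19.8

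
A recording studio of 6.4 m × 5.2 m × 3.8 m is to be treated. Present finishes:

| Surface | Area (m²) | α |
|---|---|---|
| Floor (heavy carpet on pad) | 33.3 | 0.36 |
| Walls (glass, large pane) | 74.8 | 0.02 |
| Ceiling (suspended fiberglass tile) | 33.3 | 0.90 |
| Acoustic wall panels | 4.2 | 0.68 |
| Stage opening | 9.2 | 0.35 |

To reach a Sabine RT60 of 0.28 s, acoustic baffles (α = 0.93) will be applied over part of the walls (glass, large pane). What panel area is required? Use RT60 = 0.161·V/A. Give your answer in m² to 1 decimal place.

25.5

A₁ = Σ Sᵢαᵢ = 33.3*0.36 + 74.8*0.02 + 33.3*0.90 + 4.2*0.68 + 9.2*0.35 = 49.530 sabins.
Required A₂ = 0.161·126.464/0.28 = 72.717 sabins.
ΔA needed = 72.717 − 49.530 = 23.187 sabins.
Each m² of panel replacing the walls (glass, large pane) adds (0.93 − 0.02) = 0.91 sabins.
Panel area = 23.187 / 0.91 = 25.5 m².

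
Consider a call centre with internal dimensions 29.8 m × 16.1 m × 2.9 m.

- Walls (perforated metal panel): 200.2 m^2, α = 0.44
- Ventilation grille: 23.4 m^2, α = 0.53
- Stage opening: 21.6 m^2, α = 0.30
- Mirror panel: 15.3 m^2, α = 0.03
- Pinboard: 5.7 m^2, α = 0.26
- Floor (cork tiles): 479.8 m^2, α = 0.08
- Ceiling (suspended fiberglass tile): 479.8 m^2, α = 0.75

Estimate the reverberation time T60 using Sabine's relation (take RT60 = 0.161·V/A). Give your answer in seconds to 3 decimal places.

A = Σ Sᵢαᵢ = 200.2·0.44 + 23.4·0.53 + 21.6·0.30 + 15.3·0.03 + 5.7·0.26 + 479.8·0.08 + 479.8·0.75 = 507.145 sabins.
V = 29.8·16.1·2.9 = 1391.362 m³.
Sabine: RT60 = 0.161 × 1391.362 / 507.145 = 0.442 s.

0.442 seconds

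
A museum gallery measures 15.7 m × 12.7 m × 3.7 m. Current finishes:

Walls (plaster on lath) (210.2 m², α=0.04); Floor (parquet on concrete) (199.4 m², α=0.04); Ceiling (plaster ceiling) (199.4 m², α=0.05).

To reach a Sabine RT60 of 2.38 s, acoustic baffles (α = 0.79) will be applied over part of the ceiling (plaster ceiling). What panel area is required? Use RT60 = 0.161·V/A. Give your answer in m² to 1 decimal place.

Equivalent absorption area: A₁ = 210.2·0.04 + 199.4·0.04 + 199.4·0.05 = 26.354 m².
Required A₂ = 0.161·737.743/2.38 = 49.906 sabins.
Absorption to add: 49.906 − 26.354 = 23.552 sabins.
Net gain per m²: Δα = 0.79 − 0.05 = 0.74.
Panel area = 23.552 / 0.74 = 31.8 m².

31.8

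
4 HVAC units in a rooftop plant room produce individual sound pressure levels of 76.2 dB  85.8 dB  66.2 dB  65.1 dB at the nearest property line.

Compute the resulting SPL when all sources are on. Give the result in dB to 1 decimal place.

Σ 10^(Lᵢ/10) = 4.293e+08.
L_total = 10·log₁₀(4.293e+08) = 86.3 dB.

86.3 dB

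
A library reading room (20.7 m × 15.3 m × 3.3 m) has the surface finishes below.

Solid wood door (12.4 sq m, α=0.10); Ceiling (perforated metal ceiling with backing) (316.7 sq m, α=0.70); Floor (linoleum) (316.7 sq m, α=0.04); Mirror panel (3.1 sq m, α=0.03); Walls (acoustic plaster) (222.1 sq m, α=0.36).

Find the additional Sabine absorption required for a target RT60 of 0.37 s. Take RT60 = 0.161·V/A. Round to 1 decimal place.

139.1 sabins

Summing Sᵢαᵢ: 1.240 + 221.690 + 12.668 + 0.093 + 79.956 → A₁ = 315.647 sabins.
Target A₂ = 0.161·1045.143/0.37 = 454.778 sabins (V = 1045.143 m³).
ΔA = A₂ − A₁ = 454.778 − 315.647 = 139.1 sabins.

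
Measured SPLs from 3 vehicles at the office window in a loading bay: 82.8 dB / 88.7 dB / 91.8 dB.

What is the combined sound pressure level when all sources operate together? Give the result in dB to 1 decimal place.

Converting to relative power and adding: 10^(82.8/10) + 10^(88.7/10) + 10^(91.8/10) = 2.445e+09.
Combined level = 10 log₁₀(2.445e+09) = 93.9 dB.

93.9 dB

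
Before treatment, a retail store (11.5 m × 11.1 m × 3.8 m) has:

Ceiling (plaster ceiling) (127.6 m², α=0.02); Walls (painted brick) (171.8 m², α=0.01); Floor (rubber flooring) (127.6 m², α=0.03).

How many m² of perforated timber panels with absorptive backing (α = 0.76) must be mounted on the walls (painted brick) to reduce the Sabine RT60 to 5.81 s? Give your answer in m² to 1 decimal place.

Equivalent absorption area: A₁ = 127.6×0.02 + 171.8×0.01 + 127.6×0.03 = 8.098 m².
V = 485.07 m³. Target absorption A₂ = 0.161 × 485.07 / 5.81 = 13.442 sabins.
Absorption to add: 13.442 − 8.098 = 5.344 sabins.
Each m² of panel replacing the walls (painted brick) adds (0.76 − 0.01) = 0.75 sabins.
Area = ΔA/Δα = 5.344/0.75 = 7.1 m².

7.1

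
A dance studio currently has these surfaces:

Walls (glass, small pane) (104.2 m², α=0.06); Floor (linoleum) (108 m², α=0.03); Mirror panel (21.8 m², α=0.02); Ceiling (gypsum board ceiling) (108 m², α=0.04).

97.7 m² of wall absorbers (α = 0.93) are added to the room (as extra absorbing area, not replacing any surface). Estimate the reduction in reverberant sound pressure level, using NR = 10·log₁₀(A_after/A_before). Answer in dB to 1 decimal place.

8.7 dB

Equivalent absorption area: A_before = 104.2*0.06 + 108*0.03 + 21.8*0.02 + 108*0.04 = 14.248 m².
Treatment contributes 97.7·0.93 = 90.861 sabins.
New total A_after = 105.109 sabins.
Reduction = 10 log₁₀(A_after/A_before) = 10 log₁₀(7.3771) = 8.7 dB.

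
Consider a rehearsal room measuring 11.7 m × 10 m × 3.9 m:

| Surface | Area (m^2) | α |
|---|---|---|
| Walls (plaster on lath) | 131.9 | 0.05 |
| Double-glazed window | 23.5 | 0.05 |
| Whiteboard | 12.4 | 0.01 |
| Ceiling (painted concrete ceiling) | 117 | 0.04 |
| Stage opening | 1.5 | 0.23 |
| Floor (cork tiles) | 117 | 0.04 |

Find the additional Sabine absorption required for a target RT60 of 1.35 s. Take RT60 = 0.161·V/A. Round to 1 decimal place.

A₁ = Σ Sᵢαᵢ = 131.9*0.05 + 23.5*0.05 + 12.4*0.01 + 117*0.04 + 1.5*0.23 + 117*0.04 = 17.599 sabins.
Target A₂ = 0.161·456.3/1.35 = 54.418 sabins (V = 456.3 m³).
ΔA = A₂ − A₁ = 54.418 − 17.599 = 36.8 sabins.

36.8 sabins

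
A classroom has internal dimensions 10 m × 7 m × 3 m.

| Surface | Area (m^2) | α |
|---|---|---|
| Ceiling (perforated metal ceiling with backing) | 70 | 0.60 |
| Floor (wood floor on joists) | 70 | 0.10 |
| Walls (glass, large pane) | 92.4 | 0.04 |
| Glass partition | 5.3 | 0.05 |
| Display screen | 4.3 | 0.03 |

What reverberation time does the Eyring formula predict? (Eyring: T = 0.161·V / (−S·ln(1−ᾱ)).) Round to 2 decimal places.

0.56 s

Total surface area S = 70 + 70 + 92.4 + 5.3 + 4.3 = 242.0 m^2.
Σ(Sᵢαᵢ) = 70·0.60 + 70·0.10 + 92.4·0.04 + 5.3·0.05 + 4.3·0.03 = 53.090.
Mean coefficient ᾱ = A/S = 0.2194.
Eyring denominator: −S ln(1−ᾱ) = 59.942.
V = 10 × 7 × 3 = 210 m³.
RT60 = 0.161 × 210 / 59.942 = 0.56 s.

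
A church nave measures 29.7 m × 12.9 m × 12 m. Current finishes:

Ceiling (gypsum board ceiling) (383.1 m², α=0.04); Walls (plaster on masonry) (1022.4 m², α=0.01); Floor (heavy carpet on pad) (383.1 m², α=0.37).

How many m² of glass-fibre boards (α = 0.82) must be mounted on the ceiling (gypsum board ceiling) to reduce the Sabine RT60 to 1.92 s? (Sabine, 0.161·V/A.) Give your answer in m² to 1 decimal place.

279.8

Summing Sᵢαᵢ: 15.324 + 10.224 + 141.747 → A₁ = 167.295 sabins.
V = 4597.56 m³. Target absorption A₂ = 0.161 × 4597.56 / 1.92 = 385.525 sabins.
Absorption to add: 385.525 − 167.295 = 218.230 sabins.
Each m² of panel replacing the ceiling (gypsum board ceiling) adds (0.82 − 0.04) = 0.78 sabins.
Area = ΔA/Δα = 218.230/0.78 = 279.8 m².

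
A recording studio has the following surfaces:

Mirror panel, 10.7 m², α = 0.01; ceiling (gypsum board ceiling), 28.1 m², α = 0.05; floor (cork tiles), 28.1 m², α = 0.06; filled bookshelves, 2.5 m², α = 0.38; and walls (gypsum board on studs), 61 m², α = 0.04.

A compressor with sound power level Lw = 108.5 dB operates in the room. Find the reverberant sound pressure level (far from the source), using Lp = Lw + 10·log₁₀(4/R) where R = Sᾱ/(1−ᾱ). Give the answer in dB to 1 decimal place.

106.1 dB

Σ(Sᵢαᵢ) = 10.7·0.01 + 28.1·0.05 + 28.1·0.06 + 2.5·0.38 + 61·0.04 = 6.588; total area S = 130.4 m².
ᾱ = 6.588/130.4 = 0.0505; R = Sᾱ/(1−ᾱ) = 6.588/(1−0.0505) = 6.938 m².
Lp = 108.5 + 10·log₁₀(4/6.938) = 108.5 + (-2.39) = 106.1 dB.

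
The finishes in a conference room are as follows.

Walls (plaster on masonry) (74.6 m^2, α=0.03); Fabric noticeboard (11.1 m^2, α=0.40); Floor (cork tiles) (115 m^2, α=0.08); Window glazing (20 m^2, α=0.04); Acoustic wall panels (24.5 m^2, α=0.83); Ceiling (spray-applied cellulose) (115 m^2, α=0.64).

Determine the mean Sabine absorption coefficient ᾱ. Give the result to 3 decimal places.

S = Σ Sᵢ = 74.6 + 11.1 + 115 + 20 + 24.5 + 115 = 360.2 m^2.
Weighted sum Σ Sα = 110.613.
ᾱ = A/S = 0.307.

0.307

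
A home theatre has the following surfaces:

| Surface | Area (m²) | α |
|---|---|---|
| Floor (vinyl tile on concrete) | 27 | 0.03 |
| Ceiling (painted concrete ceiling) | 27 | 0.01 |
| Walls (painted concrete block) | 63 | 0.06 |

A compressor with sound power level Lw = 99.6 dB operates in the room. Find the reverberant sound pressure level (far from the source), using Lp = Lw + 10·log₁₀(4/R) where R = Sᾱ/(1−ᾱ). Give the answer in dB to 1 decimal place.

98.6 dB

A = 4.860 sabins; S = 117.0 m².
ᾱ = 0.0415, so room constant R = A/(1−ᾱ) = 5.070 m².
Lp = 99.6 + 10·log₁₀(4/5.070) = 99.6 + (-1.03) = 98.6 dB.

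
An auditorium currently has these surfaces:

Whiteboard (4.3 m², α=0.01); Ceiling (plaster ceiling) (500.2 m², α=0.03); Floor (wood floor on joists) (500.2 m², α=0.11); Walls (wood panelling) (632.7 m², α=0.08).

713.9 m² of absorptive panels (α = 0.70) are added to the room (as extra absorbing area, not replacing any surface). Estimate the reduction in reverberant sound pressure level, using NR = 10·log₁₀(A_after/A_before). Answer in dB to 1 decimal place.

7.1 dB

Total absorption A_before = 4.3·0.01 + 500.2·0.03 + 500.2·0.11 + 632.7·0.08
  = 0.043 + 15.006 + 55.022 + 50.616 = 120.687 m² sabins.
Treatment contributes 713.9·0.70 = 499.730 sabins.
A_after = 120.687 + 499.730 = 620.417 sabins.
Reduction = 10 log₁₀(A_after/A_before) = 10 log₁₀(5.1407) = 7.1 dB.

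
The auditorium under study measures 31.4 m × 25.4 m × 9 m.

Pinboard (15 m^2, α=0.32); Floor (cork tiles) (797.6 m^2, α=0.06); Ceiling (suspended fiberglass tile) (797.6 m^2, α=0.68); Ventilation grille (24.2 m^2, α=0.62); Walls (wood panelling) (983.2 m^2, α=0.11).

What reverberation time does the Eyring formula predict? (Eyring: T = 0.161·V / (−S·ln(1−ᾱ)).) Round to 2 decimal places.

1.38 s

Total surface area S = 15 + 797.6 + 797.6 + 24.2 + 983.2 = 2617.6 m^2.
Σ(Sᵢαᵢ) = 15·0.32 + 797.6·0.06 + 797.6·0.68 + 24.2·0.62 + 983.2·0.11 = 718.180.
Mean coefficient ᾱ = A/S = 0.2744.
−S·ln(1−ᾱ) = −2617.6 × ln(1 − 0.2744) = 839.612.
V = 31.4 × 25.4 × 9 = 7178.04 m³.
T = 0.161·V/[−S·ln(1−ᾱ)] = 0.161·7178.04/839.612 = 1.38 s.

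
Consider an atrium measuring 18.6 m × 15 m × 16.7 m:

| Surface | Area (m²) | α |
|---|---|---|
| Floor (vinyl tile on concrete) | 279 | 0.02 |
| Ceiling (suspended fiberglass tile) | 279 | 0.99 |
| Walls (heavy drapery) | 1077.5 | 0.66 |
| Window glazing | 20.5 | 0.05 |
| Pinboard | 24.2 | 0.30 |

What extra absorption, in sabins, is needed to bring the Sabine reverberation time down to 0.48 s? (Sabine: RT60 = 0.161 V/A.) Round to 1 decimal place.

Equivalent absorption area: A₁ = 279·0.02 + 279·0.99 + 1077.5·0.66 + 20.5·0.05 + 24.2·0.30 = 1001.225 m².
V = 4659.3 m³. Required absorption A₂ = 0.161 × 4659.3 / 0.48 = 1562.807 sabins.
Additional absorption ΔA = 1562.807 − 1001.225 = 561.6 sabins.

561.6 sabins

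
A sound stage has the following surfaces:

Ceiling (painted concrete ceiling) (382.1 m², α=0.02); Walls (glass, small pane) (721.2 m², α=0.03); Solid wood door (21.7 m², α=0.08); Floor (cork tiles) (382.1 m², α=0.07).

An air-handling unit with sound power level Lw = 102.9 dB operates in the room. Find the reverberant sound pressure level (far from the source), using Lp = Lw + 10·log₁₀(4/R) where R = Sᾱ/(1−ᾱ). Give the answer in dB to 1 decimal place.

A = 57.761 sabins; S = 1507.1 m².
ᾱ = 0.0383, so room constant R = A/(1−ᾱ) = 60.061 m².
Lp = Lw + 10 log₁₀(4/R) = 102.9 -11.77 = 91.1 dB.

91.1 dB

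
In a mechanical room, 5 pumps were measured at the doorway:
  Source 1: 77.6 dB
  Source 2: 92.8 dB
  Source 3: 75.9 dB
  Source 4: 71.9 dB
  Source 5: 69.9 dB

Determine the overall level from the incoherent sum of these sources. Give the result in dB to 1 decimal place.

Sum in the linear (power) domain: Σ 10^(Lᵢ/10) = 10^(77.6/10) + 10^(92.8/10) + 10^(75.9/10) + 10^(71.9/10) + 10^(69.9/10) = 2.027e+09.
L_total = 10·log₁₀(2.027e+09) = 93.1 dB.

93.1 dB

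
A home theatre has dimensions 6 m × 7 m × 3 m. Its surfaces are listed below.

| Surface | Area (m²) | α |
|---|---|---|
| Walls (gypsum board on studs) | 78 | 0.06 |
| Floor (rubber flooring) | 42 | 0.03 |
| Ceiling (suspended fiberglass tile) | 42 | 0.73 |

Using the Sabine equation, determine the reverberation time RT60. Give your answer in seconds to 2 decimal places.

0.55 seconds

Total absorption A = 78×0.06 + 42×0.03 + 42×0.73
  = 4.680 + 1.260 + 30.660 = 36.600 m² sabins.
V = 6·7·3 = 126 m³.
T = 0.161 V/A = 0.161·126/36.600 = 0.55 s.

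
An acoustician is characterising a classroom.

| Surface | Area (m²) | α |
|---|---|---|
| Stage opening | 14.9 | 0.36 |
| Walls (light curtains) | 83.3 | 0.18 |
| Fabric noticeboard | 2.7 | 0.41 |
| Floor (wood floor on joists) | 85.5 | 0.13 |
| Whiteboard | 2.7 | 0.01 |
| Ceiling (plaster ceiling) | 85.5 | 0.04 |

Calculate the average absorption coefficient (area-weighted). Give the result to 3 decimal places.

0.131

Total surface area S = 274.6 m².
Weighted sum Σ Sα = 36.027.
ᾱ = 36.027 / 274.6 = 0.131.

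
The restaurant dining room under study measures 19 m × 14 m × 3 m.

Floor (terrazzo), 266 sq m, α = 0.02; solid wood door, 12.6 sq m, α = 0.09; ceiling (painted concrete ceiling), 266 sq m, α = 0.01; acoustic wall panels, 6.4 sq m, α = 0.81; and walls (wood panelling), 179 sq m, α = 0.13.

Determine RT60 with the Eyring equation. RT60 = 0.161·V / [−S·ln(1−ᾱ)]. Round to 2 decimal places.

Total surface area S = 266 + 12.6 + 266 + 6.4 + 179 = 730.0 sq m.
Absorption A = 266×0.02 + 12.6×0.09 + 266×0.01 + 6.4×0.81 + 179×0.13 = 37.568 sabins.
ᾱ = 37.568 / 730.0 = 0.0515.
−S·ln(1−ᾱ) = −730.0 × ln(1 − 0.0515) = 38.598.
V = 19 × 14 × 3 = 798 m³.
RT60 = 0.161 × 798 / 38.598 = 3.33 s.

3.33 s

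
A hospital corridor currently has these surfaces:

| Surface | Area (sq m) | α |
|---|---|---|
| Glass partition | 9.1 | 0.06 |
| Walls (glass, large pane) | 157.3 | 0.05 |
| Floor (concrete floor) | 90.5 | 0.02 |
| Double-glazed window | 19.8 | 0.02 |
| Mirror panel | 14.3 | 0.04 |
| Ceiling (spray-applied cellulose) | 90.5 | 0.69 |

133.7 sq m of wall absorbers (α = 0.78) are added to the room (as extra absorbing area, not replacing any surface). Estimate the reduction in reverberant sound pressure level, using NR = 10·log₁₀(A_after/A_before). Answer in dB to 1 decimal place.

3.8 dB

Summing Sᵢαᵢ: 0.546 + 7.865 + 1.810 + 0.396 + 0.572 + 62.445 → A_before = 73.634 sabins.
Treatment contributes 133.7·0.78 = 104.286 sabins.
A_after = 73.634 + 104.286 = 177.920 sabins.
NR = 10·log₁₀(177.920/73.634) = 3.8 dB.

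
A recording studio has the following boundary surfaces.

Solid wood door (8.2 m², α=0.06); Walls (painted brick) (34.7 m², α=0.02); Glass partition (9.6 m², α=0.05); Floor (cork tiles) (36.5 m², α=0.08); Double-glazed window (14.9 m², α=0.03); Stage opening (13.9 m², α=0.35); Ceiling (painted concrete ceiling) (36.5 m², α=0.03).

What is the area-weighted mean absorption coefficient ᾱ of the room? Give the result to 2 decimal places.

0.07

Total surface area S = 154.3 m².
Σ(Sᵢαᵢ) = 8.2*0.06 + 34.7*0.02 + 9.6*0.05 + 36.5*0.08 + 14.9*0.03 + 13.9*0.35 + 36.5*0.03 = 10.993.
ᾱ = A/S = 0.07.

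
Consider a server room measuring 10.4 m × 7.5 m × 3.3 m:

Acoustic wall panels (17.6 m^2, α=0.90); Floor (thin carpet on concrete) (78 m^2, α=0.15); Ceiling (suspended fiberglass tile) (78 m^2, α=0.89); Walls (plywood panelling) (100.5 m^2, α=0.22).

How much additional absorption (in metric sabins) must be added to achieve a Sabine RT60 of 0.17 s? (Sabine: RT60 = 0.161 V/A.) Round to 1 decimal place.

124.7 sabins

Summing Sᵢαᵢ: 15.840 + 11.700 + 69.420 + 22.110 → A₁ = 119.070 sabins.
Target A₂ = 0.161·257.4/0.17 = 243.773 sabins (V = 257.4 m³).
ΔA = A₂ − A₁ = 243.773 − 119.070 = 124.7 sabins.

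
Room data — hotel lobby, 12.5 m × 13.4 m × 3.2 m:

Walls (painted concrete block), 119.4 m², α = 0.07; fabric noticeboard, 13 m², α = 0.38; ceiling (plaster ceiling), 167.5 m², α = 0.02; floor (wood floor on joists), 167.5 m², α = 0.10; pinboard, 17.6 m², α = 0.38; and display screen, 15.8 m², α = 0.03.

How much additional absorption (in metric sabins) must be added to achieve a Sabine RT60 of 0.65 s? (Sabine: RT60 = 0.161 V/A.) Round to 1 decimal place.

Equivalent absorption area: A₁ = 119.4*0.07 + 13*0.38 + 167.5*0.02 + 167.5*0.10 + 17.6*0.38 + 15.8*0.03 = 40.560 m².
Target A₂ = 0.161·536/0.65 = 132.763 sabins (V = 536 m³).
Additional absorption ΔA = 132.763 − 40.560 = 92.2 sabins.

92.2 sabins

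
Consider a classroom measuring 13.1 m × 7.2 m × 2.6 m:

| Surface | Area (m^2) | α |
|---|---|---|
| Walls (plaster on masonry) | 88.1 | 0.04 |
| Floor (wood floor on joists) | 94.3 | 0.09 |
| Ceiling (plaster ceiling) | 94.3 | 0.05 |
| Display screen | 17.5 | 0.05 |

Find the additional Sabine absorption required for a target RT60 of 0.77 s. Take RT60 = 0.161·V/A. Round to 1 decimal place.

Equivalent absorption area: A₁ = 88.1×0.04 + 94.3×0.09 + 94.3×0.05 + 17.5×0.05 = 17.601 m^2.
V = 245.232 m³. Required absorption A₂ = 0.161 × 245.232 / 0.77 = 51.276 sabins.
ΔA = A₂ − A₁ = 51.276 − 17.601 = 33.7 sabins.

33.7 sabins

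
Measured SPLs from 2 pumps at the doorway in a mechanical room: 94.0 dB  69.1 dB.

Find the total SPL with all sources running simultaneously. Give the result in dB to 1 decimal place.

Σ 10^(Lᵢ/10) = 2.52e+09.
Combined level = 10 log₁₀(2.52e+09) = 94.0 dB.

94.0 dB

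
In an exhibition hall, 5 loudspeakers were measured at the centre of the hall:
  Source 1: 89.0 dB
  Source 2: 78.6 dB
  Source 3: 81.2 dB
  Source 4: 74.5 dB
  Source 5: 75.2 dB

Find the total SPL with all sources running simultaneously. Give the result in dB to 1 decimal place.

90.3 dB

Σ 10^(Lᵢ/10) = 1.06e+09.
Back to dB: 10·log₁₀ Σ = 90.3 dB.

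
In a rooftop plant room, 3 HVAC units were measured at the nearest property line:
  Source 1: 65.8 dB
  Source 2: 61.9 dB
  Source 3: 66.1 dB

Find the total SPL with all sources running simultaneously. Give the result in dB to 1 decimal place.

Σ 10^(Lᵢ/10) = 9.425e+06.
Combined level = 10 log₁₀(9.425e+06) = 69.7 dB.

69.7 dB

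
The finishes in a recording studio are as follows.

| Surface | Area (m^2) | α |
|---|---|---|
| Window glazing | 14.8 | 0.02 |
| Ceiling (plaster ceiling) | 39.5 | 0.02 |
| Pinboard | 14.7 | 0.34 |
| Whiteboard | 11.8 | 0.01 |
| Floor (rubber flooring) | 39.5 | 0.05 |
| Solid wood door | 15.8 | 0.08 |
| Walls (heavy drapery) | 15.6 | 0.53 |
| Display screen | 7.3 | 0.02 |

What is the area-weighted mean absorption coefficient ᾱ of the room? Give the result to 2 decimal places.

0.11

Total surface area S = 159.0 m^2.
Σ(Sᵢαᵢ) = 14.8×0.02 + 39.5×0.02 + 14.7×0.34 + 11.8×0.01 + 39.5×0.05 + 15.8×0.08 + 15.6×0.53 + 7.3×0.02 = 17.855.
ᾱ = 17.855 / 159.0 = 0.11.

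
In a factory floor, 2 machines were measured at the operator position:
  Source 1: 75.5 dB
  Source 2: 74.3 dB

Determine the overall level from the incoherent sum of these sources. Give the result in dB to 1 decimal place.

Converting to relative power and adding: 10^(75.5/10) + 10^(74.3/10) = 6.24e+07.
Combined level = 10 log₁₀(6.24e+07) = 78.0 dB.

78.0 dB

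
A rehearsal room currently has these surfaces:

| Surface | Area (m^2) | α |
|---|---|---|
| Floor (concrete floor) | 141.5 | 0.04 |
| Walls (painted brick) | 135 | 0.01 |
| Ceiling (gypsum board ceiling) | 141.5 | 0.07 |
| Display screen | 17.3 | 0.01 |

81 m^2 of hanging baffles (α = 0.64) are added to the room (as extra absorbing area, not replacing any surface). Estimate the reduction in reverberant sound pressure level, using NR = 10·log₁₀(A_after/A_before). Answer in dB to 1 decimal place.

6.1 dB

Summing Sᵢαᵢ: 5.660 + 1.350 + 9.905 + 0.173 → A_before = 17.088 sabins.
Treatment contributes 81·0.64 = 51.840 sabins.
A_after = 17.088 + 51.840 = 68.928 sabins.
NR = 10·log₁₀(68.928/17.088) = 6.1 dB.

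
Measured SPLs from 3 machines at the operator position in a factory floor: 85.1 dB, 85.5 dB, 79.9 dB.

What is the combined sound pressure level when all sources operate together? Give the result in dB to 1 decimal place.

88.9 dB

Converting to relative power and adding: 10^(85.1/10) + 10^(85.5/10) + 10^(79.9/10) = 7.761e+08.
L_total = 10·log₁₀(7.761e+08) = 88.9 dB.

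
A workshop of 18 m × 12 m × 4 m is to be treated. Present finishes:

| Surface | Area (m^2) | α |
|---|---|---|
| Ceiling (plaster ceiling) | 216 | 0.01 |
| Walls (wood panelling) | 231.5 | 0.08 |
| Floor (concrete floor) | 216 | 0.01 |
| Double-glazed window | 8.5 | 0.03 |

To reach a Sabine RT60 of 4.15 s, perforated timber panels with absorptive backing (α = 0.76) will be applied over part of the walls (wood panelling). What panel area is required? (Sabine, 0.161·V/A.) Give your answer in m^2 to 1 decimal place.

15.3

Equivalent absorption area: A₁ = 216*0.01 + 231.5*0.08 + 216*0.01 + 8.5*0.03 = 23.095 m^2.
Required A₂ = 0.161·864/4.15 = 33.519 sabins.
ΔA needed = 33.519 − 23.095 = 10.424 sabins.
Each m^2 of panel replacing the walls (wood panelling) adds (0.76 − 0.08) = 0.68 sabins.
Panel area = 10.424 / 0.68 = 15.3 m^2.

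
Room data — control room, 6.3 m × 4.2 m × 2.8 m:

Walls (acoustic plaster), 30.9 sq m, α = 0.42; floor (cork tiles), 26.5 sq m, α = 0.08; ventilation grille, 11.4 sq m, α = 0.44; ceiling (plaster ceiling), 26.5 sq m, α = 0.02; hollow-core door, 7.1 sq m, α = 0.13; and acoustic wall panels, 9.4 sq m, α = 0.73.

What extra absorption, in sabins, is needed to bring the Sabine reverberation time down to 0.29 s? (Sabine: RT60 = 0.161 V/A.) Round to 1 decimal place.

12.7 sabins

Total absorption A₁ = 30.9×0.42 + 26.5×0.08 + 11.4×0.44 + 26.5×0.02 + 7.1×0.13 + 9.4×0.73
  = 12.978 + 2.120 + 5.016 + 0.530 + 0.923 + 6.862 = 28.429 sq m sabins.
V = 74.088 m³. Required absorption A₂ = 0.161 × 74.088 / 0.29 = 41.132 sabins.
Shortfall: 41.132 − 28.429 = 12.7 sabins.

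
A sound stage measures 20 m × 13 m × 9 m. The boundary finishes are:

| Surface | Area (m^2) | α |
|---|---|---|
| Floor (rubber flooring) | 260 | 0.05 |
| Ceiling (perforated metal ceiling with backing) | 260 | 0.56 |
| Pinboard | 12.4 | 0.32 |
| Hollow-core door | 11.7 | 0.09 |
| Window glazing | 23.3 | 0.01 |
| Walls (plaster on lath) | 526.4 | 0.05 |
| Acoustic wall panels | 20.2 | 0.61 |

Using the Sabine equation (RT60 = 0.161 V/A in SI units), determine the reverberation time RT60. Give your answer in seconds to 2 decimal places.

1.86 s

A = Σ Sᵢαᵢ = 260·0.05 + 260·0.56 + 12.4·0.32 + 11.7·0.09 + 23.3·0.01 + 526.4·0.05 + 20.2·0.61 = 202.496 sabins.
Volume V = 20 × 13 × 9 = 2340 m³.
Sabine: RT60 = 0.161 × 2340 / 202.496 = 1.86 s.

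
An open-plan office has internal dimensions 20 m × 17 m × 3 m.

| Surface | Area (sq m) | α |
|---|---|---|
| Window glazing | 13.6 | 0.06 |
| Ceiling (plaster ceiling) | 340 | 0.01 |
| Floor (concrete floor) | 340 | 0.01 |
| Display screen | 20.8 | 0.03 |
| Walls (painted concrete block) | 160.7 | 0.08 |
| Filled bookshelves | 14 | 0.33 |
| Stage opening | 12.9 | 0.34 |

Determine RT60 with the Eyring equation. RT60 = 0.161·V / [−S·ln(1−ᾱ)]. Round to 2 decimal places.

5.36 s

Total surface area S = 13.6 + 340 + 340 + 20.8 + 160.7 + 14 + 12.9 = 902.0 sq m.
Σ(Sᵢαᵢ) = 13.6·0.06 + 340·0.01 + 340·0.01 + 20.8·0.03 + 160.7·0.08 + 14·0.33 + 12.9·0.34 = 30.102.
ᾱ = 30.102 / 902.0 = 0.0334.
Eyring denominator: −S ln(1−ᾱ) = 30.641.
V = 20 × 17 × 3 = 1020 m³.
T = 0.161·V/[−S·ln(1−ᾱ)] = 0.161·1020/30.641 = 5.36 s.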